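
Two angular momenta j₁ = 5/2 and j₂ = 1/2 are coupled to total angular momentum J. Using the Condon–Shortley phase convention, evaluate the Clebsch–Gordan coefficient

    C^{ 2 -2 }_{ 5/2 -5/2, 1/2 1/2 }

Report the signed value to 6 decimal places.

triangle: 1!*4!*0!/6! = 24/720
(j±m)!: 0!*5!*1!*0!*0!*4! = 2880
prefactor² = (2J+1)*Δ*N² = 480
  k=1: −1/(1!*0!*4!*0!*0!*0!) = -1/24
Σ = -1/24  ⇒  CG² = 480*(-1/24)² = 5/6
CG = −√(5/6) = -0.912871

-0.912871  (= −√(5/6))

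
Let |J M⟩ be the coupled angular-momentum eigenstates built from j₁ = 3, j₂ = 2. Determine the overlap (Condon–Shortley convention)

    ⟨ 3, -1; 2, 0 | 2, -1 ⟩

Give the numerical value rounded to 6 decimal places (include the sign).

triangle: 3!*3!*1!/8! = 36/40320
(j±m)!: 2!*4!*2!*2!*1!*3! = 1152
prefactor² = (2J+1)*Δ*N² = 36/7
  k=1: −1/(1!*2!*3!*1!*0!*0!) = -1/12
  k=2: +1/(2!*1!*2!*0!*1!*1!) = 1/4
Σ = 1/6  ⇒  CG² = 36/7*1/6² = 1/7
CG = +√(1/7) = +0.377964

+0.377964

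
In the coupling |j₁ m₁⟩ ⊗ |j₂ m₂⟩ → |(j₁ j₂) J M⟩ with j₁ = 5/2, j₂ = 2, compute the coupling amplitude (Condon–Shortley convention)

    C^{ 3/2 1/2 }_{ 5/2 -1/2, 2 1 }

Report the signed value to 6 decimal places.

+0.487950

√[4·3!2!1!/7! · 2!3!3!1!2!1!] = √(48/35)
  +(−1)^2/∏(2,1,1,1,1,0)! = 1/2  (running 1/2)
  +(−1)^3/∏(3,0,0,0,2,1)! = -1/12  (running 5/12)
⟨..|..⟩ = √(48/35)·(5/12) = +0.487950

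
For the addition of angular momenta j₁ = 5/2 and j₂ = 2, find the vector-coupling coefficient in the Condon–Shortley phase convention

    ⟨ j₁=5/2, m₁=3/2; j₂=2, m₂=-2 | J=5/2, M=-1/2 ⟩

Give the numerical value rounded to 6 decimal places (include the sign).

√[6·2!3!2!/8! · 4!1!0!4!2!3!] = √(864/35)
  +(−1)^0/∏(0,2,1,0,2,2)! = 1/8  (running 1/8)
⟨..|..⟩ = √(864/35)·(1/8) = +0.621059

+0.621059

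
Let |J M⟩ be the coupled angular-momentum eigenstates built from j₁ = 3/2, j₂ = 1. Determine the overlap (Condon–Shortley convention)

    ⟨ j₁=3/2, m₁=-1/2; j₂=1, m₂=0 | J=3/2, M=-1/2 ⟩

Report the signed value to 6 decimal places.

-0.258199

triangle: 1!×2!×1!/5! = 2/120
(j±m)!: 1!×2!×1!×1!×1!×2! = 4
prefactor² = (2J+1)×Δ×N² = 4/15
  k=0: +1/(0!×1!×2!×1!×0!×0!) = 1/2
  k=1: −1/(1!×0!×1!×0!×1!×1!) = -1
Σ = -1/2  ⇒  CG² = 4/15×(-1/2)² = 1/15
CG = −√(1/15) = -0.258199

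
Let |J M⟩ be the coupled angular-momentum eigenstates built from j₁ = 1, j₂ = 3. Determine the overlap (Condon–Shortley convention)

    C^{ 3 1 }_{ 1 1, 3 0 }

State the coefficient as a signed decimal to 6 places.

+√(1/2) ≈ +0.707107

triangle: 1!×1!×5!/8! = 120/40320
(j±m)!: 2!×0!×3!×3!×4!×2! = 3456
prefactor² = (2J+1)×Δ×N² = 72
  k=0: +1/(0!×1!×0!×3!×1!×2!) = 1/12
Σ = 1/12  ⇒  CG² = 72×1/12² = 1/2
CG = +√(1/2) = +0.707107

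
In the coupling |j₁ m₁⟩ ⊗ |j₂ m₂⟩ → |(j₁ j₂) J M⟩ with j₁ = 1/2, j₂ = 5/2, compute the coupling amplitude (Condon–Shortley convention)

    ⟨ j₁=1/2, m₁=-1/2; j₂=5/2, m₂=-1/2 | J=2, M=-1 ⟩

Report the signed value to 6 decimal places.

j₁+j₂−J=1  J+j₁−j₂=0  J−j₁+j₂=4  j₁+j₂+J+1=6
(j₁±m₁, j₂±m₂, J±M) = (0,1,2,3,1,3)
P² = 12
sum k=1..1:
  [1] −1/6 = -1/6
S = -1/6
C² = P²·S² = 1/3 ; C = -0.577350

-0.577350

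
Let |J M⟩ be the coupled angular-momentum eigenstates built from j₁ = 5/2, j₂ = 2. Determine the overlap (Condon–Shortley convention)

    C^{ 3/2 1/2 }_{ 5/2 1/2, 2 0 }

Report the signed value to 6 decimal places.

−√(2/35) = -0.239046

√[4·3!2!1!/7! · 3!2!2!2!2!1!] = √(32/35)
  +(−1)^1/∏(1,2,1,1,1,0)! = -1/2  (running -1/2)
  +(−1)^2/∏(2,1,0,0,2,1)! = 1/4  (running -1/4)
⟨..|..⟩ = √(32/35)·(-1/4) = -0.239046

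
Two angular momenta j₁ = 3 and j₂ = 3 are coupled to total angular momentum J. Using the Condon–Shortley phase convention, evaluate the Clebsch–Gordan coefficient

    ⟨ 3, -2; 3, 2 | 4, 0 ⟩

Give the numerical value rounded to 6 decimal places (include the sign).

√[9·2!4!4!/11! · 1!5!5!1!4!4!] = √(165888/77)
  +(−1)^1/∏(1,1,4,4,0,0)! = -1/576  (running -1/576)
  +(−1)^2/∏(2,0,3,3,1,1)! = 1/72  (running 7/576)
⟨..|..⟩ = √(165888/77)·(7/576) = +0.564076

+0.564076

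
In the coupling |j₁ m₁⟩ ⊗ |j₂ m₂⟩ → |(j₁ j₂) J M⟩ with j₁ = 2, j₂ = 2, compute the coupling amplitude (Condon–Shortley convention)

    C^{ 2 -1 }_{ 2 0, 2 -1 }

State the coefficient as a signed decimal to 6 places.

√[5·2!2!2!/7! · 2!2!1!3!1!3!] = √(8/7)
  +(−1)^0/∏(0,2,2,1,0,1)! = 1/4  (running 1/4)
  +(−1)^1/∏(1,1,1,0,1,2)! = -1/2  (running -1/4)
⟨..|..⟩ = √(8/7)·(-1/4) = -0.267261

-0.267261  (= −√(1/14))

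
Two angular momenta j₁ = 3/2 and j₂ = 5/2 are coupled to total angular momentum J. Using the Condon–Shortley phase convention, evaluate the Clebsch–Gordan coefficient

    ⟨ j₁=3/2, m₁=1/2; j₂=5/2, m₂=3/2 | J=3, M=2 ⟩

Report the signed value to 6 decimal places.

√[7·1!2!4!/8! · 2!1!4!1!5!1!] = √(48)
  +(−1)^0/∏(0,1,1,4,1,0)! = 1/24  (running 1/24)
  +(−1)^1/∏(1,0,0,3,2,1)! = -1/12  (running -1/24)
⟨..|..⟩ = √(48)·(-1/24) = -0.288675

-0.288675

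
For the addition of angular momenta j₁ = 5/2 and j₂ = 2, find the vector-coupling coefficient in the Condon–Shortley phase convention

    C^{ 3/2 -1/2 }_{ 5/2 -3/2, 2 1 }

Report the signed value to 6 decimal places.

√[4·3!2!1!/7! · 1!4!3!1!1!2!] = √(96/35)
  +(−1)^2/∏(2,1,2,1,0,0)! = 1/4  (running 1/4)
  +(−1)^3/∏(3,0,1,0,1,1)! = -1/6  (running 1/12)
⟨..|..⟩ = √(96/35)·(1/12) = +0.138013

+√(2/105) = +0.138013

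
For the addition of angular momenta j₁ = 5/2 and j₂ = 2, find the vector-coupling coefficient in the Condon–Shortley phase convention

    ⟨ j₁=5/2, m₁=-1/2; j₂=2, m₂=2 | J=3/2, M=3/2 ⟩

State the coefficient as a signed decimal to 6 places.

-0.338062

triangle: 3!×2!×1!/7! = 12/5040
(j±m)!: 2!×3!×4!×0!×3!×0! = 1728
prefactor² = (2J+1)×Δ×N² = 576/35
  k=3: −1/(3!×0!×0!×1!×2!×0!) = -1/12
Σ = -1/12  ⇒  CG² = 576/35×(-1/12)² = 4/35
CG = −√(4/35) = -0.338062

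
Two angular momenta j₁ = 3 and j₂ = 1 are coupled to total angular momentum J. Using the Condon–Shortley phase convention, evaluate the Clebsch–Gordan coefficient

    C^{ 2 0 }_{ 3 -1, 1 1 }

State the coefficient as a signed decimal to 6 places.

+√(2/7) ≈ +0.534522

j₁+j₂−J=2  J+j₁−j₂=4  J−j₁+j₂=0  j₁+j₂+J+1=7
(j₁±m₁, j₂±m₂, J±M) = (2,4,2,0,2,2)
P² = 128/7
sum k=2..2:
  [2] +1/8 = 1/8
S = 1/8
C² = P²·S² = 2/7 ; C = +0.534522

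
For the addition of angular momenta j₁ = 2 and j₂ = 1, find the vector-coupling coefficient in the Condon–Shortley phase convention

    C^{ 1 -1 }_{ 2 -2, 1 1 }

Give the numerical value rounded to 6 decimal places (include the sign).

triangle: 2!·2!·0!/5! = 4/120
(j±m)!: 0!·4!·2!·0!·0!·2! = 96
prefactor² = (2J+1)·Δ·N² = 48/5
  k=2: +1/(2!·0!·2!·0!·0!·0!) = 1/4
Σ = 1/4  ⇒  CG² = 48/5·1/4² = 3/5
CG = +√(3/5) = +0.774597

+0.774597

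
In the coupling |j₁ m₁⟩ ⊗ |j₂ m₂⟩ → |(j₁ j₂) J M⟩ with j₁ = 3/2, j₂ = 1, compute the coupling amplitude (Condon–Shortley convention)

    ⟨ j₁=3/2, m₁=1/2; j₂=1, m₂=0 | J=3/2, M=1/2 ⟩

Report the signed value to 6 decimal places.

+√(1/15) = +0.258199

triangle: 1!*2!*1!/5! = 2/120
(j±m)!: 2!*1!*1!*1!*2!*1! = 4
prefactor² = (2J+1)*Δ*N² = 4/15
  k=0: +1/(0!*1!*1!*1!*1!*0!) = 1
  k=1: −1/(1!*0!*0!*0!*2!*1!) = -1/2
Σ = 1/2  ⇒  CG² = 4/15*1/2² = 1/15
CG = +√(1/15) = +0.258199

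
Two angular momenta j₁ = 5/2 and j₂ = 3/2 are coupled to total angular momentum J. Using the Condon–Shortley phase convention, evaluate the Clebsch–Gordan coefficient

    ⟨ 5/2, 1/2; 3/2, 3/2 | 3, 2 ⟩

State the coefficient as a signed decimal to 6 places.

j₁+j₂−J=1  J+j₁−j₂=4  J−j₁+j₂=2  j₁+j₂+J+1=8
(j₁±m₁, j₂±m₂, J±M) = (3,2,3,0,5,1)
P² = 72
sum k=1..1:
  [1] −1/12 = -1/12
S = -1/12
C² = P²·S² = 1/2 ; C = -0.707107

-0.707107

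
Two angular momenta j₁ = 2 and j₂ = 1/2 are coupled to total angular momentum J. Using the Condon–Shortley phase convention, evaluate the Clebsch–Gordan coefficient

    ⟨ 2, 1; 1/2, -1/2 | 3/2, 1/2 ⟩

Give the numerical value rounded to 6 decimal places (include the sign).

j₁+j₂−J=1  J+j₁−j₂=3  J−j₁+j₂=0  j₁+j₂+J+1=5
(j₁±m₁, j₂±m₂, J±M) = (3,1,0,1,2,1)
P² = 12/5
sum k=0..0:
  [0] +1/2 = 1/2
S = 1/2
C² = P²·S² = 3/5 ; C = +0.774597

+√(3/5) = +0.774597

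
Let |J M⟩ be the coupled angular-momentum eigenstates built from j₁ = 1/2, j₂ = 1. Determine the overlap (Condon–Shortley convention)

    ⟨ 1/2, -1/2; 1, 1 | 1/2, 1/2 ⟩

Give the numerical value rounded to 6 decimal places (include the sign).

−√(2/3) ≈ -0.816497

√[2·1!0!1!/3! · 0!1!2!0!1!0!] = √(2/3)
  +(−1)^1/∏(1,0,0,1,0,0)! = -1  (running -1)
⟨..|..⟩ = √(2/3)·(-1) = -0.816497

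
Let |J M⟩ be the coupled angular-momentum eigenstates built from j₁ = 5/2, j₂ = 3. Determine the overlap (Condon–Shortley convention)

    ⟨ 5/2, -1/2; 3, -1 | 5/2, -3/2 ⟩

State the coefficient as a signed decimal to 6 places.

triangle: 3!*2!*3!/9! = 72/362880
(j±m)!: 2!*3!*2!*4!*1!*4! = 13824
prefactor² = (2J+1)*Δ*N² = 576/35
  k=1: −1/(1!*2!*2!*1!*0!*2!) = -1/8
  k=2: +1/(2!*1!*1!*0!*1!*3!) = 1/12
Σ = -1/24  ⇒  CG² = 576/35*(-1/24)² = 1/35
CG = −√(1/35) = -0.169031

−√(1/35) = -0.169031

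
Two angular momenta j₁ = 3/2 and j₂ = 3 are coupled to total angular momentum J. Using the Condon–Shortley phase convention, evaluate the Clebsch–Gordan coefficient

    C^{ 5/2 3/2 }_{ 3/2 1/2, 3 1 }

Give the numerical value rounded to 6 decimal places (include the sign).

−√(7/20) = -0.591608

√[6·2!1!4!/8! · 2!1!4!2!4!1!] = √(576/35)
  +(−1)^0/∏(0,2,1,4,0,0)! = 1/48  (running 1/48)
  +(−1)^1/∏(1,1,0,3,1,1)! = -1/6  (running -7/48)
⟨..|..⟩ = √(576/35)·(-7/48) = -0.591608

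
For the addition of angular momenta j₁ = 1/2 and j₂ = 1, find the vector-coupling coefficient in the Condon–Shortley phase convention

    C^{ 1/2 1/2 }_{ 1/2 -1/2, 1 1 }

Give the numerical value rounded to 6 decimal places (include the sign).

-0.816497

triangle: 1!*0!*1!/3! = 1/6
(j±m)!: 0!*1!*2!*0!*1!*0! = 2
prefactor² = (2J+1)*Δ*N² = 2/3
  k=1: −1/(1!*0!*0!*1!*0!*0!) = -1
Σ = -1  ⇒  CG² = 2/3*(-1)² = 2/3
CG = −√(2/3) = -0.816497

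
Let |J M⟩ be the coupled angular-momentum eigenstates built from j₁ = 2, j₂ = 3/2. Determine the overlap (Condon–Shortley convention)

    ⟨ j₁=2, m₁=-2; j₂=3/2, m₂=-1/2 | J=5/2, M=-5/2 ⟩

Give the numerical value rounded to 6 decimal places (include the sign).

triangle: 1!·3!·2!/7! = 12/5040
(j±m)!: 0!·4!·1!·2!·0!·5! = 5760
prefactor² = (2J+1)·Δ·N² = 576/7
  k=1: −1/(1!·0!·3!·0!·0!·2!) = -1/12
Σ = -1/12  ⇒  CG² = 576/7·(-1/12)² = 4/7
CG = −√(4/7) = -0.755929

−√(4/7) = -0.755929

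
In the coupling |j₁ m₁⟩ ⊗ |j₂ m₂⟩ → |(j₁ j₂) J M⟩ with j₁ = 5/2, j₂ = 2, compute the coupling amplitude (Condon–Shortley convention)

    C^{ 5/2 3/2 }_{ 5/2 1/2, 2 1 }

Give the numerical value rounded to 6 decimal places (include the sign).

-0.414039

√[6·2!3!2!/8! · 3!2!3!1!4!1!] = √(216/35)
  +(−1)^1/∏(1,1,1,2,2,0)! = -1/4  (running -1/4)
  +(−1)^2/∏(2,0,0,1,3,1)! = 1/12  (running -1/6)
⟨..|..⟩ = √(216/35)·(-1/6) = -0.414039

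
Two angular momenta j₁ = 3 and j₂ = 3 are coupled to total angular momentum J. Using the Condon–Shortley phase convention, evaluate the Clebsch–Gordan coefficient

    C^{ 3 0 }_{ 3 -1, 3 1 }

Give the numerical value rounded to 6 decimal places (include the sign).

√[7·3!3!3!/10! · 2!4!4!2!3!3!] = √(864/25)
  +(−1)^1/∏(1,2,3,3,0,0)! = -1/72  (running -1/72)
  +(−1)^2/∏(2,1,2,2,1,1)! = 1/8  (running 1/9)
  +(−1)^3/∏(3,0,1,1,2,2)! = -1/24  (running 5/72)
⟨..|..⟩ = √(864/25)·(5/72) = +0.408248

+√(1/6) = +0.408248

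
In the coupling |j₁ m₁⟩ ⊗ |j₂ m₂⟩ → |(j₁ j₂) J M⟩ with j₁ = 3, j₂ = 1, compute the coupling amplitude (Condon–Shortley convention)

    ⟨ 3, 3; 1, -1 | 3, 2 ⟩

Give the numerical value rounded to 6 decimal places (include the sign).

triangle: 1!*5!*1!/8! = 120/40320
(j±m)!: 6!*0!*0!*2!*5!*1! = 172800
prefactor² = (2J+1)*Δ*N² = 3600
  k=0: +1/(0!*1!*0!*0!*5!*1!) = 1/120
Σ = 1/120  ⇒  CG² = 3600*1/120² = 1/4
CG = +√(1/4) = +0.500000

+√(1/4) = +0.500000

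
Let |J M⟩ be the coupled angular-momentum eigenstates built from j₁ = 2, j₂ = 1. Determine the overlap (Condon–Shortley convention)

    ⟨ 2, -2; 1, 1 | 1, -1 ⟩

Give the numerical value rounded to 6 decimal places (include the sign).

+√(3/5) ≈ +0.774597

√[3·2!2!0!/5! · 0!4!2!0!0!2!] = √(48/5)
  +(−1)^2/∏(2,0,2,0,0,0)! = 1/4  (running 1/4)
⟨..|..⟩ = √(48/5)·(1/4) = +0.774597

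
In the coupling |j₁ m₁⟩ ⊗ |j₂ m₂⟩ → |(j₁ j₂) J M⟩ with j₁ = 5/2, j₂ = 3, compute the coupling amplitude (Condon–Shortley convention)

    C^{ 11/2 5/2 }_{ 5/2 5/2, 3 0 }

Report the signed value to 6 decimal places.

+0.348155

√[12·0!5!6!/12! · 5!0!3!3!8!3!] = √(24883200/11)
  +(−1)^0/∏(0,0,0,3,5,3)! = 1/4320  (running 1/4320)
⟨..|..⟩ = √(24883200/11)·(1/4320) = +0.348155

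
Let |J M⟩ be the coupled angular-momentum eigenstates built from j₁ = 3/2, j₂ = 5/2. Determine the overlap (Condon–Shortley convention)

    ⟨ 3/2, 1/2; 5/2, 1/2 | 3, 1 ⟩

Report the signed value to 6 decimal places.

j₁+j₂−J=1  J+j₁−j₂=2  J−j₁+j₂=4  j₁+j₂+J+1=8
(j₁±m₁, j₂±m₂, J±M) = (2,1,3,2,4,2)
P² = 48/5
sum k=0..1:
  [0] +1/6 = 1/6
  [1] −1/8 = -1/8
S = 1/24
C² = P²·S² = 1/60 ; C = +0.129099

+0.129099  (= +√(1/60))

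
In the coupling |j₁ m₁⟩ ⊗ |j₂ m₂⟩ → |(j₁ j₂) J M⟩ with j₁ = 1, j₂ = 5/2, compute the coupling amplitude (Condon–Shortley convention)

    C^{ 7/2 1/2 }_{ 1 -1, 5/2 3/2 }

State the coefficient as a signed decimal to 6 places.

√[8·0!2!5!/8! · 0!2!4!1!4!3!] = √(2304/7)
  +(−1)^0/∏(0,0,2,4,0,1)! = 1/48  (running 1/48)
⟨..|..⟩ = √(2304/7)·(1/48) = +0.377964

+√(1/7) ≈ +0.377964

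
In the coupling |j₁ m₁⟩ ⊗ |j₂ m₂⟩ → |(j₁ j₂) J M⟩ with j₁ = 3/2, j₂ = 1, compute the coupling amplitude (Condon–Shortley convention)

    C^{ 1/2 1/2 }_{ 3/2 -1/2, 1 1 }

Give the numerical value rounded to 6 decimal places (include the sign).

j₁+j₂−J=2  J+j₁−j₂=1  J−j₁+j₂=0  j₁+j₂+J+1=4
(j₁±m₁, j₂±m₂, J±M) = (1,2,2,0,1,0)
P² = 2/3
sum k=2..2:
  [2] +1/2 = 1/2
S = 1/2
C² = P²·S² = 1/6 ; C = +0.408248

+0.408248  (= +√(1/6))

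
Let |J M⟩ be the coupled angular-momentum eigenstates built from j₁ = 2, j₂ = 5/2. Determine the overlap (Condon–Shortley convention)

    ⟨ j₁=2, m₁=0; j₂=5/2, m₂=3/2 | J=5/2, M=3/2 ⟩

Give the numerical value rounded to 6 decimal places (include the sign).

j₁+j₂−J=2  J+j₁−j₂=2  J−j₁+j₂=3  j₁+j₂+J+1=8
(j₁±m₁, j₂±m₂, J±M) = (2,2,4,1,4,1)
P² = 288/35
sum k=1..2:
  [1] −1/6 = -1/6
  [2] +1/8 = 1/8
S = -1/24
C² = P²·S² = 1/70 ; C = -0.119523

−√(1/70) ≈ -0.119523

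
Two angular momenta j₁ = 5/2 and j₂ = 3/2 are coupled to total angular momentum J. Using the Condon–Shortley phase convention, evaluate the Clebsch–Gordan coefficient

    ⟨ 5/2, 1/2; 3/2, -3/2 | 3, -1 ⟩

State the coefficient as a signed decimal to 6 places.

j₁+j₂−J=1  J+j₁−j₂=4  J−j₁+j₂=2  j₁+j₂+J+1=8
(j₁±m₁, j₂±m₂, J±M) = (3,2,0,3,2,4)
P² = 144/5
sum k=0..0:
  [0] +1/8 = 1/8
S = 1/8
C² = P²·S² = 9/20 ; C = +0.670820

+√(9/20) ≈ +0.670820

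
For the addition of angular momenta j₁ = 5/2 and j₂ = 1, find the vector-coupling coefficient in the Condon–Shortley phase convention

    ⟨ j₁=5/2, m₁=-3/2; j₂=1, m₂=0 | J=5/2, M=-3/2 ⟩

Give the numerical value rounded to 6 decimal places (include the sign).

−√(9/35) = -0.507093

√[6·1!4!1!/7! · 1!4!1!1!1!4!] = √(576/35)
  +(−1)^0/∏(0,1,4,1,0,0)! = 1/24  (running 1/24)
  +(−1)^1/∏(1,0,3,0,1,1)! = -1/6  (running -1/8)
⟨..|..⟩ = √(576/35)·(-1/8) = -0.507093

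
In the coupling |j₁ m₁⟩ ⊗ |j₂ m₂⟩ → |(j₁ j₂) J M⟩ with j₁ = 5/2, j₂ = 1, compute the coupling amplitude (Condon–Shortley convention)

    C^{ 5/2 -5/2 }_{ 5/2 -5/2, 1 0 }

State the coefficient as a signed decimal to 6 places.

triangle: 1!×4!×1!/7! = 24/5040
(j±m)!: 0!×5!×1!×1!×0!×5! = 14400
prefactor² = (2J+1)×Δ×N² = 2880/7
  k=1: −1/(1!×0!×4!×0!×0!×1!) = -1/24
Σ = -1/24  ⇒  CG² = 2880/7×(-1/24)² = 5/7
CG = −√(5/7) = -0.845154

−√(5/7) = -0.845154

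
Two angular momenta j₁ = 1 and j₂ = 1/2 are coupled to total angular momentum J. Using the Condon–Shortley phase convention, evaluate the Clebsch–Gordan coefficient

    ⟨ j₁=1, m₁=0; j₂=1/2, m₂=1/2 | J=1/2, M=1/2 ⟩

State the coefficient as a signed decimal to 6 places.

-0.577350

√[2·1!1!0!/3! · 1!1!1!0!1!0!] = √(1/3)
  +(−1)^1/∏(1,0,0,0,1,0)! = -1  (running -1)
⟨..|..⟩ = √(1/3)·(-1) = -0.577350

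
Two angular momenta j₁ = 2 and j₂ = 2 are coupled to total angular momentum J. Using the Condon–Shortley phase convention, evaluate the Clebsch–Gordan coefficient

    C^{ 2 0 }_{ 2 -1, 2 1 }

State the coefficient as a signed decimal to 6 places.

+0.267261

triangle: 2!*2!*2!/7! = 8/5040
(j±m)!: 1!*3!*3!*1!*2!*2! = 144
prefactor² = (2J+1)*Δ*N² = 8/7
  k=1: −1/(1!*1!*2!*2!*0!*0!) = -1/4
  k=2: +1/(2!*0!*1!*1!*1!*1!) = 1/2
Σ = 1/4  ⇒  CG² = 8/7*1/4² = 1/14
CG = +√(1/14) = +0.267261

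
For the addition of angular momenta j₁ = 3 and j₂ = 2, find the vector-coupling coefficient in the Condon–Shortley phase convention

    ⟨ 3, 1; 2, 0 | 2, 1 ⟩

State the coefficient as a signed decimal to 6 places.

triangle: 3!×3!×1!/8! = 36/40320
(j±m)!: 4!×2!×2!×2!×3!×1! = 1152
prefactor² = (2J+1)×Δ×N² = 36/7
  k=1: −1/(1!×2!×1!×1!×2!×0!) = -1/4
  k=2: +1/(2!×1!×0!×0!×3!×1!) = 1/12
Σ = -1/6  ⇒  CG² = 36/7×(-1/6)² = 1/7
CG = −√(1/7) = -0.377964

-0.377964  (= −√(1/7))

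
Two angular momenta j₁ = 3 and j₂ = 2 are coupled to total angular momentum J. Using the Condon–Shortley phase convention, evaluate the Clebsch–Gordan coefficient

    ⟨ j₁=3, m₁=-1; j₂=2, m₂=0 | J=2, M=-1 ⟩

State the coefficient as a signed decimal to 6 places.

triangle: 3!*3!*1!/8! = 36/40320
(j±m)!: 2!*4!*2!*2!*1!*3! = 1152
prefactor² = (2J+1)*Δ*N² = 36/7
  k=1: −1/(1!*2!*3!*1!*0!*0!) = -1/12
  k=2: +1/(2!*1!*2!*0!*1!*1!) = 1/4
Σ = 1/6  ⇒  CG² = 36/7*1/6² = 1/7
CG = +√(1/7) = +0.377964

+√(1/7) ≈ +0.377964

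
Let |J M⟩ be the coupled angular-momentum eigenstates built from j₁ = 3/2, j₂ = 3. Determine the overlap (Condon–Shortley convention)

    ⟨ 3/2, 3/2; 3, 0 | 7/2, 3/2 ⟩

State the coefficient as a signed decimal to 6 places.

j₁+j₂−J=1  J+j₁−j₂=2  J−j₁+j₂=5  j₁+j₂+J+1=9
(j₁±m₁, j₂±m₂, J±M) = (3,0,3,3,5,2)
P² = 1920/7
sum k=0..0:
  [0] +1/24 = 1/24
S = 1/24
C² = P²·S² = 10/21 ; C = +0.690066

+0.690066  (= +√(10/21))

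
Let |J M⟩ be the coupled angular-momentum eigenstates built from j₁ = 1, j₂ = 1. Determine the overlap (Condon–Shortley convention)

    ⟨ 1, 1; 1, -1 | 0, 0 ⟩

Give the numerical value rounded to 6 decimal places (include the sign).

triangle: 2!·0!·0!/3! = 2/6
(j±m)!: 2!·0!·0!·2!·0!·0! = 4
prefactor² = (2J+1)·Δ·N² = 4/3
  k=0: +1/(0!·2!·0!·0!·0!·0!) = 1/2
Σ = 1/2  ⇒  CG² = 4/3·1/2² = 1/3
CG = +√(1/3) = +0.577350

+0.577350  (= +√(1/3))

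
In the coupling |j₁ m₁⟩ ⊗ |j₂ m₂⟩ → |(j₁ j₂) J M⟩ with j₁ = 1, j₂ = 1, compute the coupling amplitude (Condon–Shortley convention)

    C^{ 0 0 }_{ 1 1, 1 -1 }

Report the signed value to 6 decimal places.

triangle: 2!×0!×0!/3! = 2/6
(j±m)!: 2!×0!×0!×2!×0!×0! = 4
prefactor² = (2J+1)×Δ×N² = 4/3
  k=0: +1/(0!×2!×0!×0!×0!×0!) = 1/2
Σ = 1/2  ⇒  CG² = 4/3×1/2² = 1/3
CG = +√(1/3) = +0.577350

+0.577350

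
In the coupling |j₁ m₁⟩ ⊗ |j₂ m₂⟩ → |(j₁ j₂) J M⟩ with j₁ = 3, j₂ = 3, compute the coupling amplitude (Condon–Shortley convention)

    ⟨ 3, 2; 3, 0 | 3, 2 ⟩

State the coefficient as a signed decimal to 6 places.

−√(1/6) = -0.408248

√[7·3!3!3!/10! · 5!1!3!3!5!1!] = √(216)
  +(−1)^0/∏(0,3,1,3,2,0)! = 1/72  (running 1/72)
  +(−1)^1/∏(1,2,0,2,3,1)! = -1/24  (running -1/36)
⟨..|..⟩ = √(216)·(-1/36) = -0.408248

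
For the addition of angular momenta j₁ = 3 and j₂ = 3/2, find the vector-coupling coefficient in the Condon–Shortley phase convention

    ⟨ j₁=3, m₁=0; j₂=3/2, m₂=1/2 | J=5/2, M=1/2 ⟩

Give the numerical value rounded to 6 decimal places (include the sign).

√[6·2!4!1!/8! · 3!3!2!1!3!2!] = √(216/35)
  +(−1)^1/∏(1,1,2,1,2,0)! = -1/4  (running -1/4)
  +(−1)^2/∏(2,0,1,0,3,1)! = 1/12  (running -1/6)
⟨..|..⟩ = √(216/35)·(-1/6) = -0.414039

-0.414039  (= −√(6/35))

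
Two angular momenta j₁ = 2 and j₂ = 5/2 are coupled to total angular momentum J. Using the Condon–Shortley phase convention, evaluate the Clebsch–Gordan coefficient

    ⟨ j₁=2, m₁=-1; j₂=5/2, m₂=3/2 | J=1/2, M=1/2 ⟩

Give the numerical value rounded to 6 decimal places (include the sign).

triangle: 4!×0!×1!/6! = 24/720
(j±m)!: 1!×3!×4!×1!×1!×0! = 144
prefactor² = (2J+1)×Δ×N² = 48/5
  k=3: −1/(3!×1!×0!×1!×0!×0!) = -1/6
Σ = -1/6  ⇒  CG² = 48/5×(-1/6)² = 4/15
CG = −√(4/15) = -0.516398

−√(4/15) ≈ -0.516398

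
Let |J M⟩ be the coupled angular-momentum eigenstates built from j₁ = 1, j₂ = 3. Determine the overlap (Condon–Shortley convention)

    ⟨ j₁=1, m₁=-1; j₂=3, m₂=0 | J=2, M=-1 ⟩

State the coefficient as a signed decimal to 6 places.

+√(1/7) ≈ +0.377964

triangle: 2!×0!×4!/7! = 48/5040
(j±m)!: 0!×2!×3!×3!×1!×3! = 432
prefactor² = (2J+1)×Δ×N² = 144/7
  k=2: +1/(2!×0!×0!×1!×0!×3!) = 1/12
Σ = 1/12  ⇒  CG² = 144/7×1/12² = 1/7
CG = +√(1/7) = +0.377964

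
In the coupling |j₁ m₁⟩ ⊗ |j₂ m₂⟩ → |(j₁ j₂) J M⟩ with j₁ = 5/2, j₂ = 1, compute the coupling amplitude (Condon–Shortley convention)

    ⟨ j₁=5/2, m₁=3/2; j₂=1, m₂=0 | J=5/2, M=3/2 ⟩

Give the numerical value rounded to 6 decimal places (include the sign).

√[6·1!4!1!/7! · 4!1!1!1!4!1!] = √(576/35)
  +(−1)^0/∏(0,1,1,1,3,0)! = 1/6  (running 1/6)
  +(−1)^1/∏(1,0,0,0,4,1)! = -1/24  (running 1/8)
⟨..|..⟩ = √(576/35)·(1/8) = +0.507093

+0.507093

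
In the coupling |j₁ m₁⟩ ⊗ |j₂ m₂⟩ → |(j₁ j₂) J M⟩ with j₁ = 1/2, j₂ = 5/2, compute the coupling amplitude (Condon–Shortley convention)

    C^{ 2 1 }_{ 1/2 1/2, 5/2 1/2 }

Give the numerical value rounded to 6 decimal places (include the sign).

+√(1/3) ≈ +0.577350

√[5·1!0!4!/6! · 1!0!3!2!3!1!] = √(12)
  +(−1)^0/∏(0,1,0,3,0,1)! = 1/6  (running 1/6)
⟨..|..⟩ = √(12)·(1/6) = +0.577350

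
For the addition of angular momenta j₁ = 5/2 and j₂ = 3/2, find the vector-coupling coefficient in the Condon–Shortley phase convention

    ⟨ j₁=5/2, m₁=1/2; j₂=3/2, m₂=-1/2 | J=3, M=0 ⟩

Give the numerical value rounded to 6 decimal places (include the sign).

√[7·1!4!2!/8! · 3!2!1!2!3!3!] = √(36/5)
  +(−1)^0/∏(0,1,2,1,2,1)! = 1/4  (running 1/4)
  +(−1)^1/∏(1,0,1,0,3,2)! = -1/12  (running 1/6)
⟨..|..⟩ = √(36/5)·(1/6) = +0.447214

+√(1/5) ≈ +0.447214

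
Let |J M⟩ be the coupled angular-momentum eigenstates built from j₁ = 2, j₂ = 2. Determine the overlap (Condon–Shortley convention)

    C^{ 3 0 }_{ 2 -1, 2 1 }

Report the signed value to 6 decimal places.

√[7·1!3!3!/8! · 1!3!3!1!3!3!] = √(81/10)
  +(−1)^0/∏(0,1,3,3,0,0)! = 1/36  (running 1/36)
  +(−1)^1/∏(1,0,2,2,1,1)! = -1/4  (running -2/9)
⟨..|..⟩ = √(81/10)·(-2/9) = -0.632456

-0.632456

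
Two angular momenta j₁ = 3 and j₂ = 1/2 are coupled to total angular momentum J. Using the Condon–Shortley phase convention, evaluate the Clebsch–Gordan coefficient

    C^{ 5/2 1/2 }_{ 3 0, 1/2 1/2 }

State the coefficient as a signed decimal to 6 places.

−√(3/7) = -0.654654

triangle: 1!*5!*0!/7! = 120/5040
(j±m)!: 3!*3!*1!*0!*3!*2! = 432
prefactor² = (2J+1)*Δ*N² = 432/7
  k=1: −1/(1!*0!*2!*0!*3!*0!) = -1/12
Σ = -1/12  ⇒  CG² = 432/7*(-1/12)² = 3/7
CG = −√(3/7) = -0.654654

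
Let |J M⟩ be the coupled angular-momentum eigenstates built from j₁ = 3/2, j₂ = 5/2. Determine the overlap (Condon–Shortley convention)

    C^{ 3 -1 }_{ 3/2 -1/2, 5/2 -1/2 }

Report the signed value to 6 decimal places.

triangle: 1!×2!×4!/8! = 48/40320
(j±m)!: 1!×2!×2!×3!×2!×4! = 1152
prefactor² = (2J+1)×Δ×N² = 48/5
  k=0: +1/(0!×1!×2!×2!×0!×2!) = 1/8
  k=1: −1/(1!×0!×1!×1!×1!×3!) = -1/6
Σ = -1/24  ⇒  CG² = 48/5×(-1/24)² = 1/60
CG = −√(1/60) = -0.129099

-0.129099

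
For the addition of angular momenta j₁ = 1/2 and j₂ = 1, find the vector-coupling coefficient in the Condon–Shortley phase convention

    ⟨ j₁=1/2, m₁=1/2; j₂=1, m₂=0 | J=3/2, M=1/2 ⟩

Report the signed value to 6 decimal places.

triangle: 0!*1!*2!/4! = 2/24
(j±m)!: 1!*0!*1!*1!*2!*1! = 2
prefactor² = (2J+1)*Δ*N² = 2/3
  k=0: +1/(0!*0!*0!*1!*1!*1!) = 1
Σ = 1  ⇒  CG² = 2/3*1² = 2/3
CG = +√(2/3) = +0.816497

+0.816497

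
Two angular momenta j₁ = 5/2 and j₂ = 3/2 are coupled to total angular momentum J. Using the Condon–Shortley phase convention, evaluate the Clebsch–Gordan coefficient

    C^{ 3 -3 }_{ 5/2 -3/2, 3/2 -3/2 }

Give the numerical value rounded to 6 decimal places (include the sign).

j₁+j₂−J=1  J+j₁−j₂=4  J−j₁+j₂=2  j₁+j₂+J+1=8
(j₁±m₁, j₂±m₂, J±M) = (1,4,0,3,0,6)
P² = 864
sum k=0..0:
  [0] +1/48 = 1/48
S = 1/48
C² = P²·S² = 3/8 ; C = +0.612372

+0.612372  (= +√(3/8))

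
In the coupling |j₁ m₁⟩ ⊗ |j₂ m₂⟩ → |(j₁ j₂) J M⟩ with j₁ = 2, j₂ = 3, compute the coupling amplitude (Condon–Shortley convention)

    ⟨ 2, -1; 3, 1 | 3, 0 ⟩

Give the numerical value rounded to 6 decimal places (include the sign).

triangle: 2!*2!*4!/9! = 96/362880
(j±m)!: 1!*3!*4!*2!*3!*3! = 10368
prefactor² = (2J+1)*Δ*N² = 96/5
  k=1: −1/(1!*1!*2!*3!*0!*1!) = -1/12
  k=2: +1/(2!*0!*1!*2!*1!*2!) = 1/8
Σ = 1/24  ⇒  CG² = 96/5*1/24² = 1/30
CG = +√(1/30) = +0.182574

+√(1/30) = +0.182574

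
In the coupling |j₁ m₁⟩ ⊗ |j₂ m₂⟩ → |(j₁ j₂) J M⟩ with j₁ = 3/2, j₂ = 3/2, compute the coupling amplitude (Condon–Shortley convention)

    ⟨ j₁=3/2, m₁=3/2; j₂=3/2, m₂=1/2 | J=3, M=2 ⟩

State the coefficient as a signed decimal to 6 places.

+0.707107  (= +√(1/2))

triangle: 0!×3!×3!/7! = 36/5040
(j±m)!: 3!×0!×2!×1!×5!×1! = 1440
prefactor² = (2J+1)×Δ×N² = 72
  k=0: +1/(0!×0!×0!×2!×3!×1!) = 1/12
Σ = 1/12  ⇒  CG² = 72×1/12² = 1/2
CG = +√(1/2) = +0.707107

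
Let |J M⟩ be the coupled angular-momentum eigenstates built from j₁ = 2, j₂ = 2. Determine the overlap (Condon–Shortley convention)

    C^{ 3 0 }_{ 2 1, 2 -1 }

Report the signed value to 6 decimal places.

√[7·1!3!3!/8! · 3!1!1!3!3!3!] = √(81/10)
  +(−1)^0/∏(0,1,1,1,2,2)! = 1/4  (running 1/4)
  +(−1)^1/∏(1,0,0,0,3,3)! = -1/36  (running 2/9)
⟨..|..⟩ = √(81/10)·(2/9) = +0.632456

+0.632456  (= +√(2/5))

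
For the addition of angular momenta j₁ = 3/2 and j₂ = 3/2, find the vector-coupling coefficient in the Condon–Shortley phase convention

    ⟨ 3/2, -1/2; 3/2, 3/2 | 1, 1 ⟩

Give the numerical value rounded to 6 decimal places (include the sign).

j₁+j₂−J=2  J+j₁−j₂=1  J−j₁+j₂=1  j₁+j₂+J+1=5
(j₁±m₁, j₂±m₂, J±M) = (1,2,3,0,2,0)
P² = 6/5
sum k=2..2:
  [2] +1/2 = 1/2
S = 1/2
C² = P²·S² = 3/10 ; C = +0.547723

+0.547723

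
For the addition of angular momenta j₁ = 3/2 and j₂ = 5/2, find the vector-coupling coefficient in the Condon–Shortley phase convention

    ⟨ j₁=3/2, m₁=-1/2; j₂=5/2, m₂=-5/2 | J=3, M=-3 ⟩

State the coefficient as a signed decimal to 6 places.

j₁+j₂−J=1  J+j₁−j₂=2  J−j₁+j₂=4  j₁+j₂+J+1=8
(j₁±m₁, j₂±m₂, J±M) = (1,2,0,5,0,6)
P² = 1440
sum k=0..0:
  [0] +1/48 = 1/48
S = 1/48
C² = P²·S² = 5/8 ; C = +0.790569

+0.790569  (= +√(5/8))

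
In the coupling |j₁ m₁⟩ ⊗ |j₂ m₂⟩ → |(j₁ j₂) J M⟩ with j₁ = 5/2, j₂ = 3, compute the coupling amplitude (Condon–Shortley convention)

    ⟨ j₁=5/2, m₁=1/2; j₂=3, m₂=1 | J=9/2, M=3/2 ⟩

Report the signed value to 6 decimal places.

-0.147122  (= −√(5/231))

j₁+j₂−J=1  J+j₁−j₂=4  J−j₁+j₂=5  j₁+j₂+J+1=11
(j₁±m₁, j₂±m₂, J±M) = (3,2,4,2,6,3)
P² = 138240/77
sum k=0..1:
  [0] +1/96 = 1/96
  [1] −1/72 = -1/72
S = -1/288
C² = P²·S² = 5/231 ; C = -0.147122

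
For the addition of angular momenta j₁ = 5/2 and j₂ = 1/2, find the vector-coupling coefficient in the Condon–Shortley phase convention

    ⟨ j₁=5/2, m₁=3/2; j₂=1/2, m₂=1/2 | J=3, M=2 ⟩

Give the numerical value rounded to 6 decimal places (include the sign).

j₁+j₂−J=0  J+j₁−j₂=5  J−j₁+j₂=1  j₁+j₂+J+1=7
(j₁±m₁, j₂±m₂, J±M) = (4,1,1,0,5,1)
P² = 480
sum k=0..0:
  [0] +1/24 = 1/24
S = 1/24
C² = P²·S² = 5/6 ; C = +0.912871

+0.912871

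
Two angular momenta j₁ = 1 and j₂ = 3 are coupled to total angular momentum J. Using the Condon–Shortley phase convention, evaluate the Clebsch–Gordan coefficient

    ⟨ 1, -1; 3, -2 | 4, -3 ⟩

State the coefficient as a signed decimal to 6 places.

+0.866025  (= +√(3/4))

j₁+j₂−J=0  J+j₁−j₂=2  J−j₁+j₂=6  j₁+j₂+J+1=9
(j₁±m₁, j₂±m₂, J±M) = (0,2,1,5,1,7)
P² = 43200
sum k=0..0:
  [0] +1/240 = 1/240
S = 1/240
C² = P²·S² = 3/4 ; C = +0.866025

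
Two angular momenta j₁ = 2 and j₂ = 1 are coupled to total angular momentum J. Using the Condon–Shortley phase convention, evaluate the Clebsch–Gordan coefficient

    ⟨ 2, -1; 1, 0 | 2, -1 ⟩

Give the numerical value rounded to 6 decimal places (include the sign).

√[5·1!3!1!/6! · 1!3!1!1!1!3!] = √(3/2)
  +(−1)^0/∏(0,1,3,1,0,0)! = 1/6  (running 1/6)
  +(−1)^1/∏(1,0,2,0,1,1)! = -1/2  (running -1/3)
⟨..|..⟩ = √(3/2)·(-1/3) = -0.408248

−√(1/6) ≈ -0.408248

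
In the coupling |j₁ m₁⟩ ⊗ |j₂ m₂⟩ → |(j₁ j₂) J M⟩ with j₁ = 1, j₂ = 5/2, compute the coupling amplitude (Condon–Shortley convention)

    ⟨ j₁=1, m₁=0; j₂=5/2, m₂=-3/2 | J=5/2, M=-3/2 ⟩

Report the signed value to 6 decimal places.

j₁+j₂−J=1  J+j₁−j₂=1  J−j₁+j₂=4  j₁+j₂+J+1=7
(j₁±m₁, j₂±m₂, J±M) = (1,1,1,4,1,4)
P² = 576/35
sum k=0..1:
  [0] +1/6 = 1/6
  [1] −1/24 = -1/24
S = 1/8
C² = P²·S² = 9/35 ; C = +0.507093

+√(9/35) = +0.507093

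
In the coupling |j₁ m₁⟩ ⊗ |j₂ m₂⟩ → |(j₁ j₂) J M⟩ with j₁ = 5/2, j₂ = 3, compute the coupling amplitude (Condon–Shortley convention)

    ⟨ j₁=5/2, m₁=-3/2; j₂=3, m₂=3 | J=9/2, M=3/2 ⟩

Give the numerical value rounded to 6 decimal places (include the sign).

j₁+j₂−J=1  J+j₁−j₂=4  J−j₁+j₂=5  j₁+j₂+J+1=11
(j₁±m₁, j₂±m₂, J±M) = (1,4,6,0,6,3)
P² = 4147200/77
sum k=1..1:
  [1] −1/720 = -1/720
S = -1/720
C² = P²·S² = 8/77 ; C = -0.322329

−√(8/77) = -0.322329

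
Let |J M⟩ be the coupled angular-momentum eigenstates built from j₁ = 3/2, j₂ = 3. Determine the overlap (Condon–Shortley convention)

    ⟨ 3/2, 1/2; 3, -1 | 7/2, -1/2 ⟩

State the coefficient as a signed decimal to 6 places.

+√(2/7) = +0.534522

j₁+j₂−J=1  J+j₁−j₂=2  J−j₁+j₂=5  j₁+j₂+J+1=9
(j₁±m₁, j₂±m₂, J±M) = (2,1,2,4,3,4)
P² = 512/7
sum k=0..1:
  [0] +1/12 = 1/12
  [1] −1/48 = -1/48
S = 1/16
C² = P²·S² = 2/7 ; C = +0.534522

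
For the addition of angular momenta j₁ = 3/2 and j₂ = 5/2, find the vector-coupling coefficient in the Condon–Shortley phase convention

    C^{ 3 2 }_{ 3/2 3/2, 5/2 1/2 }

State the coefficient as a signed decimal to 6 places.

triangle: 1!×2!×4!/8! = 48/40320
(j±m)!: 3!×0!×3!×2!×5!×1! = 8640
prefactor² = (2J+1)×Δ×N² = 72
  k=0: +1/(0!×1!×0!×3!×2!×1!) = 1/12
Σ = 1/12  ⇒  CG² = 72×1/12² = 1/2
CG = +√(1/2) = +0.707107

+0.707107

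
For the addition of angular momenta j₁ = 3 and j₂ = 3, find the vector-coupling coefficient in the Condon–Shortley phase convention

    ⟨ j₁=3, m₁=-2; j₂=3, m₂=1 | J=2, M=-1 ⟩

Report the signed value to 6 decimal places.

j₁+j₂−J=4  J+j₁−j₂=2  J−j₁+j₂=2  j₁+j₂+J+1=9
(j₁±m₁, j₂±m₂, J±M) = (1,5,4,2,1,3)
P² = 320/7
sum k=3..4:
  [3] −1/12 = -1/12
  [4] +1/48 = 1/48
S = -1/16
C² = P²·S² = 5/28 ; C = -0.422577

−√(5/28) = -0.422577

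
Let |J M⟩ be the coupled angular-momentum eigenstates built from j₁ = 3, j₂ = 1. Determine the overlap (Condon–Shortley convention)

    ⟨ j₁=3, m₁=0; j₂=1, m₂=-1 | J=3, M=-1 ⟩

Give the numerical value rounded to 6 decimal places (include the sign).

j₁+j₂−J=1  J+j₁−j₂=5  J−j₁+j₂=1  j₁+j₂+J+1=8
(j₁±m₁, j₂±m₂, J±M) = (3,3,0,2,2,4)
P² = 72
sum k=0..0:
  [0] +1/12 = 1/12
S = 1/12
C² = P²·S² = 1/2 ; C = +0.707107

+√(1/2) ≈ +0.707107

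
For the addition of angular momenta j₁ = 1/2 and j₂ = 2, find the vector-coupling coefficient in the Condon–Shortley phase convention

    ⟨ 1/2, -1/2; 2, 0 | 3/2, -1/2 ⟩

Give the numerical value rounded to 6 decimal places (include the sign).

j₁+j₂−J=1  J+j₁−j₂=0  J−j₁+j₂=3  j₁+j₂+J+1=5
(j₁±m₁, j₂±m₂, J±M) = (0,1,2,2,1,2)
P² = 8/5
sum k=1..1:
  [1] −1/2 = -1/2
S = -1/2
C² = P²·S² = 2/5 ; C = -0.632456

−√(2/5) ≈ -0.632456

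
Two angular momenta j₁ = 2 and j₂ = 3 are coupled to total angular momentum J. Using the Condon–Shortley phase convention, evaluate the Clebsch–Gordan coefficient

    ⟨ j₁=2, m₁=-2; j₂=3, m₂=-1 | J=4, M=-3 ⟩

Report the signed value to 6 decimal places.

-0.707107

triangle: 1!*3!*5!/10! = 720/3628800
(j±m)!: 0!*4!*2!*4!*1!*7! = 5806080
prefactor² = (2J+1)*Δ*N² = 10368
  k=1: −1/(1!*0!*3!*1!*0!*4!) = -1/144
Σ = -1/144  ⇒  CG² = 10368*(-1/144)² = 1/2
CG = −√(1/2) = -0.707107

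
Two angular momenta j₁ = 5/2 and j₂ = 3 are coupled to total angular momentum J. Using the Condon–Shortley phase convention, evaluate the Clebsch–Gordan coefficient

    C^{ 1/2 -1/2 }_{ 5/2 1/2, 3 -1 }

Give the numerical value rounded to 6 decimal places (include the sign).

√[2·5!0!1!/7! · 3!2!2!4!0!1!] = √(192/7)
  +(−1)^2/∏(2,3,0,0,0,1)! = 1/12  (running 1/12)
⟨..|..⟩ = √(192/7)·(1/12) = +0.436436

+√(4/21) ≈ +0.436436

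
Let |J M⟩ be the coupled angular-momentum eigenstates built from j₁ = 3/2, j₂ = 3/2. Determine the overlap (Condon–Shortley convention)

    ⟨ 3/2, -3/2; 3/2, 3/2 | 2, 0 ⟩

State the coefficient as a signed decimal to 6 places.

-0.500000

triangle: 1!*2!*2!/6! = 4/720
(j±m)!: 0!*3!*3!*0!*2!*2! = 144
prefactor² = (2J+1)*Δ*N² = 4
  k=1: −1/(1!*0!*2!*2!*0!*0!) = -1/4
Σ = -1/4  ⇒  CG² = 4*(-1/4)² = 1/4
CG = −√(1/4) = -0.500000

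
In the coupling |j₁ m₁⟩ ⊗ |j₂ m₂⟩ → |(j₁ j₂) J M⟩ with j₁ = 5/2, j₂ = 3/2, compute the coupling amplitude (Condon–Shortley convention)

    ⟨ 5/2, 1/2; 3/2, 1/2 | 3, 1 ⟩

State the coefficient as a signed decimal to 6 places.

-0.129099

√[7·1!4!2!/8! · 3!2!2!1!4!2!] = √(48/5)
  +(−1)^0/∏(0,1,2,2,2,0)! = 1/8  (running 1/8)
  +(−1)^1/∏(1,0,1,1,3,1)! = -1/6  (running -1/24)
⟨..|..⟩ = √(48/5)·(-1/24) = -0.129099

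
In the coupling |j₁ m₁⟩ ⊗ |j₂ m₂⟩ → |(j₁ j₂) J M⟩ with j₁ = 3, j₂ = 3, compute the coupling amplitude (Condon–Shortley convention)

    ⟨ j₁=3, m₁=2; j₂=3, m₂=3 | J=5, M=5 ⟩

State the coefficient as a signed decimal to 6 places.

j₁+j₂−J=1  J+j₁−j₂=5  J−j₁+j₂=5  j₁+j₂+J+1=12
(j₁±m₁, j₂±m₂, J±M) = (5,1,6,0,10,0)
P² = 103680000
sum k=1..1:
  [1] −1/14400 = -1/14400
S = -1/14400
C² = P²·S² = 1/2 ; C = -0.707107

−√(1/2) = -0.707107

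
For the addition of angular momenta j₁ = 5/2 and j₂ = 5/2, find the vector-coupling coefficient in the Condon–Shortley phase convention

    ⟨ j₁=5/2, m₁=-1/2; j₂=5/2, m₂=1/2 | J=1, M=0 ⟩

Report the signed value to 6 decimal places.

√[3·4!1!1!/7! · 2!3!3!2!1!1!] = √(72/35)
  +(−1)^2/∏(2,2,1,1,0,0)! = 1/4  (running 1/4)
  +(−1)^3/∏(3,1,0,0,1,1)! = -1/6  (running 1/12)
⟨..|..⟩ = √(72/35)·(1/12) = +0.119523

+0.119523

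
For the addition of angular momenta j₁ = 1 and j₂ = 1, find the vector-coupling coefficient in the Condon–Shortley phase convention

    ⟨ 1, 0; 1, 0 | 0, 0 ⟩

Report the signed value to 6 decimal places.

−√(1/3) ≈ -0.577350

j₁+j₂−J=2  J+j₁−j₂=0  J−j₁+j₂=0  j₁+j₂+J+1=3
(j₁±m₁, j₂±m₂, J±M) = (1,1,1,1,0,0)
P² = 1/3
sum k=1..1:
  [1] −1/1 = -1
S = -1
C² = P²·S² = 1/3 ; C = -0.577350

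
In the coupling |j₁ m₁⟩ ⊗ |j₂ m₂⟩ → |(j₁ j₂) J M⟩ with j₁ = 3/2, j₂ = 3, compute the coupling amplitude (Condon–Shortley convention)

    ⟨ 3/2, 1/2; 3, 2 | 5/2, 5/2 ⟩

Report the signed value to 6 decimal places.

j₁+j₂−J=2  J+j₁−j₂=1  J−j₁+j₂=4  j₁+j₂+J+1=8
(j₁±m₁, j₂±m₂, J±M) = (2,1,5,1,5,0)
P² = 1440/7
sum k=1..1:
  [1] −1/24 = -1/24
S = -1/24
C² = P²·S² = 5/14 ; C = -0.597614

−√(5/14) ≈ -0.597614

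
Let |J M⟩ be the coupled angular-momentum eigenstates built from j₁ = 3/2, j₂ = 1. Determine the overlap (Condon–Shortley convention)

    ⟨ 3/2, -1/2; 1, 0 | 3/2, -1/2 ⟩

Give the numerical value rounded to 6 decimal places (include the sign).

√[4·1!2!1!/5! · 1!2!1!1!1!2!] = √(4/15)
  +(−1)^0/∏(0,1,2,1,0,0)! = 1/2  (running 1/2)
  +(−1)^1/∏(1,0,1,0,1,1)! = -1  (running -1/2)
⟨..|..⟩ = √(4/15)·(-1/2) = -0.258199

-0.258199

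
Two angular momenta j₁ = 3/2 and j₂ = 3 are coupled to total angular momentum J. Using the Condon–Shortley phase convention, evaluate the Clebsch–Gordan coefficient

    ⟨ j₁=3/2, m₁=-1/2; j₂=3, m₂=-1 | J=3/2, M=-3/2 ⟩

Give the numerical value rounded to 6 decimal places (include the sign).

+√(4/35) = +0.338062

√[4·3!0!3!/7! · 1!2!2!4!0!3!] = √(576/35)
  +(−1)^2/∏(2,1,0,0,0,3)! = 1/12  (running 1/12)
⟨..|..⟩ = √(576/35)·(1/12) = +0.338062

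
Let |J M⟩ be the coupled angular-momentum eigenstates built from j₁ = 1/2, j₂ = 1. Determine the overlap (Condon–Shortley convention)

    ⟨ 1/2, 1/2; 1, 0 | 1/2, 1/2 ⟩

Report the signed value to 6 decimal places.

triangle: 1!*0!*1!/3! = 1/6
(j±m)!: 1!*0!*1!*1!*1!*0! = 1
prefactor² = (2J+1)*Δ*N² = 1/3
  k=0: +1/(0!*1!*0!*1!*0!*0!) = 1
Σ = 1  ⇒  CG² = 1/3*1² = 1/3
CG = +√(1/3) = +0.577350

+√(1/3) ≈ +0.577350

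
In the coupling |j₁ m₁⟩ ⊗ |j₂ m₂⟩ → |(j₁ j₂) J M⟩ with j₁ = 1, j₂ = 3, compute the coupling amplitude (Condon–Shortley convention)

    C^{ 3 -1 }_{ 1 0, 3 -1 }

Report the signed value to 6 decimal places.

+0.288675  (= +√(1/12))

j₁+j₂−J=1  J+j₁−j₂=1  J−j₁+j₂=5  j₁+j₂+J+1=8
(j₁±m₁, j₂±m₂, J±M) = (1,1,2,4,2,4)
P² = 48
sum k=0..1:
  [0] +1/12 = 1/12
  [1] −1/24 = -1/24
S = 1/24
C² = P²·S² = 1/12 ; C = +0.288675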